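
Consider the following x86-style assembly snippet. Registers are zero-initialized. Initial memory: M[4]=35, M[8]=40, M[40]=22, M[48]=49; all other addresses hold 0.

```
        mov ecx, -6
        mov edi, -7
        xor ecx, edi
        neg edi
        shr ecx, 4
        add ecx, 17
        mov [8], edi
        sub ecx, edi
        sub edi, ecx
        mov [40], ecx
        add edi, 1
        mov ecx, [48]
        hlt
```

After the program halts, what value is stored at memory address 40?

after mov ecx, -6: ecx=-6
after mov edi, -7: edi=-7
after xor ecx, edi: ecx=(-6)^(-7)=3
after neg edi: edi=-(-7)=7
after shr ecx, 4: ecx=3>>4=0
after add ecx, 17: ecx=0+17=17
mov [8], edi → M[8]=7
after sub ecx, edi: ecx=17-7=10
after sub edi, ecx: edi=7-10=-3
mov [40], ecx → M[40]=10
after add edi, 1: edi=(-3)+1=-2
after mov ecx, [48]: ecx=M[48]=49
halt.

10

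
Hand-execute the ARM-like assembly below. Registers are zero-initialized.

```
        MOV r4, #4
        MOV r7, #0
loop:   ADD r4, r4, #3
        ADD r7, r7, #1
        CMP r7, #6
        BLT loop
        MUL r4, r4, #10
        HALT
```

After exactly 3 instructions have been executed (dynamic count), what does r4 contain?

7

r4=4
r7=0
r4=4+3=7
After step 3: r4 = 7.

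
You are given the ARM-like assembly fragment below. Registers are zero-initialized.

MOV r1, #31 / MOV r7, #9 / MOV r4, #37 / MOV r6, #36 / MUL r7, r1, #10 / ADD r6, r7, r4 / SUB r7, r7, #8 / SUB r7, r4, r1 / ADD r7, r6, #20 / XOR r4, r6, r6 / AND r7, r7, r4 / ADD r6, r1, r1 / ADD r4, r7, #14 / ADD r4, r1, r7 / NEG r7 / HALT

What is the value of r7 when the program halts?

0

after MOV r1, #31: r1=31
after MOV r7, #9: r7=9
after MOV r4, #37: r4=37
after MOV r6, #36: r6=36
after MUL r7, r1, #10: r7=31*10=310
after ADD r6, r7, r4: r6=310+37=347
after SUB r7, r7, #8: r7=310-8=302
after SUB r7, r4, r1: r7=37-31=6
after ADD r7, r6, #20: r7=347+20=367
after XOR r4, r6, r6: r4=347^347=0
after AND r7, r7, r4: r7=367&0=0
after ADD r6, r1, r1: r6=31+31=62
after ADD r4, r7, #14: r4=0+14=14
after ADD r4, r1, r7: r4=31+0=31
after NEG r7: r7=-(0)=0
halt.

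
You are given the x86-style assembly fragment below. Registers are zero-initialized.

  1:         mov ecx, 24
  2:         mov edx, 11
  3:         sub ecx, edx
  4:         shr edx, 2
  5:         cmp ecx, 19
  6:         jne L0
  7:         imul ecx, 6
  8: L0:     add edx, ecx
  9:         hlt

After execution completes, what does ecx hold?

mov ecx, 24 → ecx=24
mov edx, 11 → edx=11
sub ecx, edx → ecx=24-11=13
shr edx, 2 → edx=11>>2=2
cmp ecx, 19  (cmp 13,19)
jne L0: taken
add edx, ecx → edx=2+13=15
halt.

13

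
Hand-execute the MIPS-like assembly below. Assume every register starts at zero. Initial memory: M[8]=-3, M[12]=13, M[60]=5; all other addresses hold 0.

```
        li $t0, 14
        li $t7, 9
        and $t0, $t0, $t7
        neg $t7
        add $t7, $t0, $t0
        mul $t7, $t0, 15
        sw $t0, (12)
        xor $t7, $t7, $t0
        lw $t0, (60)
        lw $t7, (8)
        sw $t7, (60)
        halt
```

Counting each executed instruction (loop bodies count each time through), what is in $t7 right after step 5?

16

li $t0, 14 → $t0=14
li $t7, 9 → $t7=9
and $t0, $t0, $t7 → $t0=14&9=8
neg $t7 → $t7=-(9)=-9
add $t7, $t0, $t0 → $t7=8+8=16
After step 5: $t7 = 16.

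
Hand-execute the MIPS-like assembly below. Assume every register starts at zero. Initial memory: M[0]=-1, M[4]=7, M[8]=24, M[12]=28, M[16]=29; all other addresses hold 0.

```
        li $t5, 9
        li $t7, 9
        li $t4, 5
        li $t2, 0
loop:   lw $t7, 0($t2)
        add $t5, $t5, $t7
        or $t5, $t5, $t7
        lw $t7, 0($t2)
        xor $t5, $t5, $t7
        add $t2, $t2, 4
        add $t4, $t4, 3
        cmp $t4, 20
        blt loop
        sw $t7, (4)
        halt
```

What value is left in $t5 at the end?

0

$t5=9
$t7=9
$t4=5
$t2=0
$t7=M[0]=-1
$t5=9+(-1)=8
$t5=8|(-1)=-1
$t7=M[0]=-1
$t5=(-1)^(-1)=0
$t2=0+4=4
$t4=5+3=8
cmp $t4, 20  (cmp 8,20)
blt loop: taken
$t7=M[4]=7
$t5=0+7=7
$t5=7|7=7
$t7=M[4]=7
$t5=7^7=0
$t2=4+4=8
$t4=8+3=11
cmp $t4, 20  (cmp 11,20)
blt loop: taken
$t7=M[8]=24
$t5=0+24=24
$t5=24|24=24
$t7=M[8]=24
$t5=24^24=0
$t2=8+4=12
$t4=11+3=14
cmp $t4, 20  (cmp 14,20)
blt loop: taken
$t7=M[12]=28
$t5=0+28=28
$t5=28|28=28
$t7=M[12]=28
$t5=28^28=0
$t2=12+4=16
$t4=14+3=17
cmp $t4, 20  (cmp 17,20)
blt loop: taken
$t7=M[16]=29
$t5=0+29=29
$t5=29|29=29
$t7=M[16]=29
$t5=29^29=0
$t2=16+4=20
$t4=17+3=20
cmp $t4, 20  (cmp 20,20)
blt loop: not taken
sw $t7, (4) → M[4]=29
halt.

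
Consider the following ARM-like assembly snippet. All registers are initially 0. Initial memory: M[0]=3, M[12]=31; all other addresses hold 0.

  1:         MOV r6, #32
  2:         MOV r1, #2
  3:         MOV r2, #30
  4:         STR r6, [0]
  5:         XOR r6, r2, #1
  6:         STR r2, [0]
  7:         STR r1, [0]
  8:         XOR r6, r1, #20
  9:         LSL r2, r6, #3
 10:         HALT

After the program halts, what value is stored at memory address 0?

2

after MOV r6, #32: r6=32
after MOV r1, #2: r1=2
after MOV r2, #30: r2=30
STR r6, [0] → M[0]=32
after XOR r6, r2, #1: r6=30^1=31
STR r2, [0] → M[0]=30
STR r1, [0] → M[0]=2
after XOR r6, r1, #20: r6=2^20=22
after LSL r2, r6, #3: r2=22<<3=176
halt.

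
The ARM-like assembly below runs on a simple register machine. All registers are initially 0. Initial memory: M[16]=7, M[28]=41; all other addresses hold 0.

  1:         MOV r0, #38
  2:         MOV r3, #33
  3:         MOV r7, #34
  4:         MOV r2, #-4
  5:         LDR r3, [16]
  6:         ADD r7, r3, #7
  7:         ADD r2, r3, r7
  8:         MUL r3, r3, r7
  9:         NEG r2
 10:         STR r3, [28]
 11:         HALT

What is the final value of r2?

-21

MOV r0, #38 → r0=38
MOV r3, #33 → r3=33
MOV r7, #34 → r7=34
MOV r2, #-4 → r2=-4
LDR r3, [16] → r3=M[16]=7
ADD r7, r3, #7 → r7=7+7=14
ADD r2, r3, r7 → r2=7+14=21
MUL r3, r3, r7 → r3=7*14=98
NEG r2 → r2=-(21)=-21
STR r3, [28] → M[28]=98
halt.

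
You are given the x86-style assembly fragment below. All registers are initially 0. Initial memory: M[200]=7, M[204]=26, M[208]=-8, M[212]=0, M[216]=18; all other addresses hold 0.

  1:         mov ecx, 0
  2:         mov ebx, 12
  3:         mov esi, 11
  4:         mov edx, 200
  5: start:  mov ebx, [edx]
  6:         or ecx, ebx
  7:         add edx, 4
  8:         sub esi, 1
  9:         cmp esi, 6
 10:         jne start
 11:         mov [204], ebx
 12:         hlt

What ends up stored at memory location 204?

18

ecx=0
ebx=12
esi=11
edx=200
ebx=M[200]=7
ecx=0|7=7
edx=200+4=204
esi=11-1=10
cmp esi, 6  (cmp 10,6)
jne start: taken
ebx=M[204]=26
ecx=7|26=31
edx=204+4=208
esi=10-1=9
cmp esi, 6  (cmp 9,6)
jne start: taken
ebx=M[208]=-8
ecx=31|(-8)=-1
edx=208+4=212
esi=9-1=8
cmp esi, 6  (cmp 8,6)
jne start: taken
ebx=M[212]=0
ecx=(-1)|0=-1
edx=212+4=216
esi=8-1=7
cmp esi, 6  (cmp 7,6)
jne start: taken
ebx=M[216]=18
ecx=(-1)|18=-1
edx=216+4=220
esi=7-1=6
cmp esi, 6  (cmp 6,6)
jne start: not taken
mov [204], ebx → M[204]=18
halt.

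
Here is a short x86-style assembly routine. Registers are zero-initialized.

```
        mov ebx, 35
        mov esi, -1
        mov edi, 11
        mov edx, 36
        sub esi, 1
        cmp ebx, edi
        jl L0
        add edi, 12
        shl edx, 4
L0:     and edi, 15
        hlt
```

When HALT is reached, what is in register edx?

576

ebx=35
esi=-1
edi=11
edx=36
esi=(-1)-1=-2
cmp ebx, edi  (cmp 35,11)
jl L0: not taken
edi=11+12=23
edx=36<<4=576
edi=23&15=7
halt.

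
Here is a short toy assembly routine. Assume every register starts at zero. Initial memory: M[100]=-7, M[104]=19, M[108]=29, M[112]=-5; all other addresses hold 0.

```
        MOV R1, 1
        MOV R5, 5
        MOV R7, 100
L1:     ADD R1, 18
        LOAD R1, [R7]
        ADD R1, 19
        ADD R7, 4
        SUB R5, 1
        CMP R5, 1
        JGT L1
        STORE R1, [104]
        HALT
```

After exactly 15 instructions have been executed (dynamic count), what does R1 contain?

R1=1
R5=5
R7=100
R1=1+18=19
R1=M[100]=-7
R1=(-7)+19=12
R7=100+4=104
R5=5-1=4
CMP R5, 1  (cmp 4,1)
JGT L1: taken
R1=12+18=30
R1=M[104]=19
R1=19+19=38
R7=104+4=108
R5=4-1=3
After step 15: R1 = 38.

38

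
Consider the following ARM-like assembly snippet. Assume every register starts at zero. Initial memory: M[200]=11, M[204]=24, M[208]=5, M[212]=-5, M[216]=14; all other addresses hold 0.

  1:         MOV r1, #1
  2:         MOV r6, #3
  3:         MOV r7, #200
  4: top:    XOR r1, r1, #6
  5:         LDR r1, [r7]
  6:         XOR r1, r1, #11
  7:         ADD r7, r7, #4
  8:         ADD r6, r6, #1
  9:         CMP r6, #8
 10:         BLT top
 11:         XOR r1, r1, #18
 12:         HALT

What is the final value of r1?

MOV r1, #1 → r1=1
MOV r6, #3 → r6=3
MOV r7, #200 → r7=200
XOR r1, r1, #6 → r1=1^6=7
LDR r1, [r7] → r1=M[200]=11
XOR r1, r1, #11 → r1=11^11=0
ADD r7, r7, #4 → r7=200+4=204
ADD r6, r6, #1 → r6=3+1=4
CMP r6, #8  (cmp 4,8)
BLT top: taken
XOR r1, r1, #6 → r1=0^6=6
LDR r1, [r7] → r1=M[204]=24
XOR r1, r1, #11 → r1=24^11=19
ADD r7, r7, #4 → r7=204+4=208
ADD r6, r6, #1 → r6=4+1=5
CMP r6, #8  (cmp 5,8)
BLT top: taken
XOR r1, r1, #6 → r1=19^6=21
LDR r1, [r7] → r1=M[208]=5
XOR r1, r1, #11 → r1=5^11=14
ADD r7, r7, #4 → r7=208+4=212
ADD r6, r6, #1 → r6=5+1=6
CMP r6, #8  (cmp 6,8)
BLT top: taken
XOR r1, r1, #6 → r1=14^6=8
LDR r1, [r7] → r1=M[212]=-5
XOR r1, r1, #11 → r1=(-5)^11=-16
ADD r7, r7, #4 → r7=212+4=216
ADD r6, r6, #1 → r6=6+1=7
CMP r6, #8  (cmp 7,8)
BLT top: taken
XOR r1, r1, #6 → r1=(-16)^6=-10
LDR r1, [r7] → r1=M[216]=14
XOR r1, r1, #11 → r1=14^11=5
ADD r7, r7, #4 → r7=216+4=220
ADD r6, r6, #1 → r6=7+1=8
CMP r6, #8  (cmp 8,8)
BLT top: not taken
XOR r1, r1, #18 → r1=5^18=23
halt.

23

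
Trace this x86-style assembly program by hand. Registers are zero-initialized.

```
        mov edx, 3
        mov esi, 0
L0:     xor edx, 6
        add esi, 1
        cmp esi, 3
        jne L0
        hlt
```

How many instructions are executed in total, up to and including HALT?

edx=3
esi=0
edx=3^6=5
esi=0+1=1
cmp esi, 3  (cmp 1,3)
jne L0: taken
edx=5^6=3
esi=1+1=2
cmp esi, 3  (cmp 2,3)
jne L0: taken
edx=3^6=5
esi=2+1=3
cmp esi, 3  (cmp 3,3)
jne L0: not taken
halt.
Total executed instructions: 15.

15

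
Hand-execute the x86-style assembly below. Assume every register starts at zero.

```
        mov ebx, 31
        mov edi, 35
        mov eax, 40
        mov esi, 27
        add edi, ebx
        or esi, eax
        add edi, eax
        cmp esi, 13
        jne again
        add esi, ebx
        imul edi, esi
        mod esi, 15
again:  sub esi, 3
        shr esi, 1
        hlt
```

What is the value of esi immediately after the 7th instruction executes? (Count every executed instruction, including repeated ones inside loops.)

ebx=31
edi=35
eax=40
esi=27
edi=35+31=66
esi=27|40=59
edi=66+40=106
After step 7: esi = 59.

59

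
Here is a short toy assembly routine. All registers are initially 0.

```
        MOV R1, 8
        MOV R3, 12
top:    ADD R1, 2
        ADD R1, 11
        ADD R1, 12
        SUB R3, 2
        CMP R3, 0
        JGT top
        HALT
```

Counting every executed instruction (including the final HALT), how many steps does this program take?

R1=8
R3=12
R1=8+2=10
R1=10+11=21
R1=21+12=33
R3=12-2=10
CMP R3, 0  (cmp 10,0)
JGT top: taken
R1=33+2=35
R1=35+11=46
R1=46+12=58
R3=10-2=8
CMP R3, 0  (cmp 8,0)
JGT top: taken
R1=58+2=60
R1=60+11=71
R1=71+12=83
R3=8-2=6
CMP R3, 0  (cmp 6,0)
JGT top: taken
R1=83+2=85
R1=85+11=96
R1=96+12=108
R3=6-2=4
CMP R3, 0  (cmp 4,0)
JGT top: taken
R1=108+2=110
R1=110+11=121
R1=121+12=133
R3=4-2=2
CMP R3, 0  (cmp 2,0)
JGT top: taken
R1=133+2=135
R1=135+11=146
R1=146+12=158
R3=2-2=0
CMP R3, 0  (cmp 0,0)
JGT top: not taken
halt.
Total executed instructions: 39.

39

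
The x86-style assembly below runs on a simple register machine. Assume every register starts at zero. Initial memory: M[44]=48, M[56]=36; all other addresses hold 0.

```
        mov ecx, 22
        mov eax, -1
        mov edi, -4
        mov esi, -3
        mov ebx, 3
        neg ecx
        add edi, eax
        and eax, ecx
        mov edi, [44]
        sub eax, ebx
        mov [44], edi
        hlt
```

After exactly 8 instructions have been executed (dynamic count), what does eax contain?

-22

after mov ecx, 22: ecx=22
after mov eax, -1: eax=-1
after mov edi, -4: edi=-4
after mov esi, -3: esi=-3
after mov ebx, 3: ebx=3
after neg ecx: ecx=-(22)=-22
after add edi, eax: edi=(-4)+(-1)=-5
after and eax, ecx: eax=(-1)&(-22)=-22
After step 8: eax = -22.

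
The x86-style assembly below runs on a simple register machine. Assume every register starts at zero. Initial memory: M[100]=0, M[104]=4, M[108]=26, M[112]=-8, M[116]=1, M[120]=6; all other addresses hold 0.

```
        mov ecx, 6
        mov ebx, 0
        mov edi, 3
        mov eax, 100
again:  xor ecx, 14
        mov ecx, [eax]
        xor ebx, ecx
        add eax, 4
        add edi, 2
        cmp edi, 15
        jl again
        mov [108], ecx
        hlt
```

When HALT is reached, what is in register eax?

mov ecx, 6 → ecx=6
mov ebx, 0 → ebx=0
mov edi, 3 → edi=3
mov eax, 100 → eax=100
xor ecx, 14 → ecx=6^14=8
mov ecx, [eax] → ecx=M[100]=0
xor ebx, ecx → ebx=0^0=0
add eax, 4 → eax=100+4=104
add edi, 2 → edi=3+2=5
cmp edi, 15  (cmp 5,15)
jl again: taken
xor ecx, 14 → ecx=0^14=14
mov ecx, [eax] → ecx=M[104]=4
xor ebx, ecx → ebx=0^4=4
add eax, 4 → eax=104+4=108
add edi, 2 → edi=5+2=7
cmp edi, 15  (cmp 7,15)
jl again: taken
xor ecx, 14 → ecx=4^14=10
mov ecx, [eax] → ecx=M[108]=26
xor ebx, ecx → ebx=4^26=30
add eax, 4 → eax=108+4=112
add edi, 2 → edi=7+2=9
cmp edi, 15  (cmp 9,15)
jl again: taken
xor ecx, 14 → ecx=26^14=20
mov ecx, [eax] → ecx=M[112]=-8
xor ebx, ecx → ebx=30^(-8)=-26
add eax, 4 → eax=112+4=116
add edi, 2 → edi=9+2=11
cmp edi, 15  (cmp 11,15)
jl again: taken
xor ecx, 14 → ecx=(-8)^14=-10
mov ecx, [eax] → ecx=M[116]=1
xor ebx, ecx → ebx=(-26)^1=-25
add eax, 4 → eax=116+4=120
add edi, 2 → edi=11+2=13
cmp edi, 15  (cmp 13,15)
jl again: taken
xor ecx, 14 → ecx=1^14=15
mov ecx, [eax] → ecx=M[120]=6
xor ebx, ecx → ebx=(-25)^6=-31
add eax, 4 → eax=120+4=124
add edi, 2 → edi=13+2=15
cmp edi, 15  (cmp 15,15)
jl again: not taken
mov [108], ecx → M[108]=6
halt.

124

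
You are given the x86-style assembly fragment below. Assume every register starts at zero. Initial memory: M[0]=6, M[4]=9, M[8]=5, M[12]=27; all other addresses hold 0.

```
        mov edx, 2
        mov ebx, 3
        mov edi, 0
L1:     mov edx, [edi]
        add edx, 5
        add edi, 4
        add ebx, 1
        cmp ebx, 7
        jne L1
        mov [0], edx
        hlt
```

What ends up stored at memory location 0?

32

after mov edx, 2: edx=2
after mov ebx, 3: ebx=3
after mov edi, 0: edi=0
after mov edx, [edi]: edx=M[0]=6
after add edx, 5: edx=6+5=11
after add edi, 4: edi=0+4=4
after add ebx, 1: ebx=3+1=4
cmp ebx, 7  (cmp 4,7)
jne L1: taken
after mov edx, [edi]: edx=M[4]=9
after add edx, 5: edx=9+5=14
after add edi, 4: edi=4+4=8
after add ebx, 1: ebx=4+1=5
cmp ebx, 7  (cmp 5,7)
jne L1: taken
after mov edx, [edi]: edx=M[8]=5
after add edx, 5: edx=5+5=10
after add edi, 4: edi=8+4=12
after add ebx, 1: ebx=5+1=6
cmp ebx, 7  (cmp 6,7)
jne L1: taken
after mov edx, [edi]: edx=M[12]=27
after add edx, 5: edx=27+5=32
after add edi, 4: edi=12+4=16
after add ebx, 1: ebx=6+1=7
cmp ebx, 7  (cmp 7,7)
jne L1: not taken
mov [0], edx → M[0]=32
halt.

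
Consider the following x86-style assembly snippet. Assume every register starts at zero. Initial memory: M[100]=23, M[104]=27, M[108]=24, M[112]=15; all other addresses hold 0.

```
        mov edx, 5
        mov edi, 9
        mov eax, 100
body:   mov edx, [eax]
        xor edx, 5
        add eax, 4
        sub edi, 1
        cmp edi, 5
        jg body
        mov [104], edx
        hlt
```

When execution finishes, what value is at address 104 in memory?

10

mov edx, 5 → edx=5
mov edi, 9 → edi=9
mov eax, 100 → eax=100
mov edx, [eax] → edx=M[100]=23
xor edx, 5 → edx=23^5=18
add eax, 4 → eax=100+4=104
sub edi, 1 → edi=9-1=8
cmp edi, 5  (cmp 8,5)
jg body: taken
mov edx, [eax] → edx=M[104]=27
xor edx, 5 → edx=27^5=30
add eax, 4 → eax=104+4=108
sub edi, 1 → edi=8-1=7
cmp edi, 5  (cmp 7,5)
jg body: taken
mov edx, [eax] → edx=M[108]=24
xor edx, 5 → edx=24^5=29
add eax, 4 → eax=108+4=112
sub edi, 1 → edi=7-1=6
cmp edi, 5  (cmp 6,5)
jg body: taken
mov edx, [eax] → edx=M[112]=15
xor edx, 5 → edx=15^5=10
add eax, 4 → eax=112+4=116
sub edi, 1 → edi=6-1=5
cmp edi, 5  (cmp 5,5)
jg body: not taken
mov [104], edx → M[104]=10
halt.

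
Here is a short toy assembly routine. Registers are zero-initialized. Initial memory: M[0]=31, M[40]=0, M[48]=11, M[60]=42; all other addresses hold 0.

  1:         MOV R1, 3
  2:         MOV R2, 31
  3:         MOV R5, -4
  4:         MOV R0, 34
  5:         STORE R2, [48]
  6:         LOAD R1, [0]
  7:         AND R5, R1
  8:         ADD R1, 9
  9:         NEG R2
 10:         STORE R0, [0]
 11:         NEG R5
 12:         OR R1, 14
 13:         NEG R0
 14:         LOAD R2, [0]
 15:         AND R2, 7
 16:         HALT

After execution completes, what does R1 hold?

46

R1=3
R2=31
R5=-4
R0=34
STORE R2, [48] → M[48]=31
R1=M[0]=31
R5=(-4)&31=28
R1=31+9=40
R2=-(31)=-31
STORE R0, [0] → M[0]=34
R5=-(28)=-28
R1=40|14=46
R0=-(34)=-34
R2=M[0]=34
R2=34&7=2
halt.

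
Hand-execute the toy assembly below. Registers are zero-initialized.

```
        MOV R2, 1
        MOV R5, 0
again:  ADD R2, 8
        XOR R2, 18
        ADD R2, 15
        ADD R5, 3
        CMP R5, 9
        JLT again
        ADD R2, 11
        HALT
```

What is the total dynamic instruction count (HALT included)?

MOV R2, 1 → R2=1
MOV R5, 0 → R5=0
ADD R2, 8 → R2=1+8=9
XOR R2, 18 → R2=9^18=27
ADD R2, 15 → R2=27+15=42
ADD R5, 3 → R5=0+3=3
CMP R5, 9  (cmp 3,9)
JLT again: taken
ADD R2, 8 → R2=42+8=50
XOR R2, 18 → R2=50^18=32
ADD R2, 15 → R2=32+15=47
ADD R5, 3 → R5=3+3=6
CMP R5, 9  (cmp 6,9)
JLT again: taken
ADD R2, 8 → R2=47+8=55
XOR R2, 18 → R2=55^18=37
ADD R2, 15 → R2=37+15=52
ADD R5, 3 → R5=6+3=9
CMP R5, 9  (cmp 9,9)
JLT again: not taken
ADD R2, 11 → R2=52+11=63
halt.
Total executed instructions: 22.

22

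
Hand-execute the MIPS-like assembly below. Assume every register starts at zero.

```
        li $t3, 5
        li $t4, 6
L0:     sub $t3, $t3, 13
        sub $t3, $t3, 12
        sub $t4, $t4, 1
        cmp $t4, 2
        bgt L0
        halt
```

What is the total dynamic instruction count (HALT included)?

23

li $t3, 5 → $t3=5
li $t4, 6 → $t4=6
sub $t3, $t3, 13 → $t3=5-13=-8
sub $t3, $t3, 12 → $t3=(-8)-12=-20
sub $t4, $t4, 1 → $t4=6-1=5
cmp $t4, 2  (cmp 5,2)
bgt L0: taken
sub $t3, $t3, 13 → $t3=(-20)-13=-33
sub $t3, $t3, 12 → $t3=(-33)-12=-45
sub $t4, $t4, 1 → $t4=5-1=4
cmp $t4, 2  (cmp 4,2)
bgt L0: taken
sub $t3, $t3, 13 → $t3=(-45)-13=-58
sub $t3, $t3, 12 → $t3=(-58)-12=-70
sub $t4, $t4, 1 → $t4=4-1=3
cmp $t4, 2  (cmp 3,2)
bgt L0: taken
sub $t3, $t3, 13 → $t3=(-70)-13=-83
sub $t3, $t3, 12 → $t3=(-83)-12=-95
sub $t4, $t4, 1 → $t4=3-1=2
cmp $t4, 2  (cmp 2,2)
bgt L0: not taken
halt.
Total executed instructions: 23.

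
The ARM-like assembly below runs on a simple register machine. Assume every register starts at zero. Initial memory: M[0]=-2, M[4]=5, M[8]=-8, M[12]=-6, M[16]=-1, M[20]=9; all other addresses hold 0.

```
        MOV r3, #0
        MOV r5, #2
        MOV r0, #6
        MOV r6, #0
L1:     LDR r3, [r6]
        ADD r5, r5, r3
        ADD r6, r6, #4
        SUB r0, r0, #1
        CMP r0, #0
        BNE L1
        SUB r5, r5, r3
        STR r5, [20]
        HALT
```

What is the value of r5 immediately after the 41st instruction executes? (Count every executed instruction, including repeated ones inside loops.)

-10

MOV r3, #0 → r3=0
MOV r5, #2 → r5=2
MOV r0, #6 → r0=6
MOV r6, #0 → r6=0
LDR r3, [r6] → r3=M[0]=-2
ADD r5, r5, r3 → r5=2+(-2)=0
ADD r6, r6, #4 → r6=0+4=4
SUB r0, r0, #1 → r0=6-1=5
CMP r0, #0  (cmp 5,0)
BNE L1: taken
LDR r3, [r6] → r3=M[4]=5
ADD r5, r5, r3 → r5=0+5=5
ADD r6, r6, #4 → r6=4+4=8
SUB r0, r0, #1 → r0=5-1=4
CMP r0, #0  (cmp 4,0)
BNE L1: taken
LDR r3, [r6] → r3=M[8]=-8
ADD r5, r5, r3 → r5=5+(-8)=-3
ADD r6, r6, #4 → r6=8+4=12
SUB r0, r0, #1 → r0=4-1=3
CMP r0, #0  (cmp 3,0)
BNE L1: taken
LDR r3, [r6] → r3=M[12]=-6
ADD r5, r5, r3 → r5=(-3)+(-6)=-9
ADD r6, r6, #4 → r6=12+4=16
SUB r0, r0, #1 → r0=3-1=2
CMP r0, #0  (cmp 2,0)
BNE L1: taken
LDR r3, [r6] → r3=M[16]=-1
ADD r5, r5, r3 → r5=(-9)+(-1)=-10
ADD r6, r6, #4 → r6=16+4=20
SUB r0, r0, #1 → r0=2-1=1
CMP r0, #0  (cmp 1,0)
BNE L1: taken
LDR r3, [r6] → r3=M[20]=9
ADD r5, r5, r3 → r5=(-10)+9=-1
ADD r6, r6, #4 → r6=20+4=24
SUB r0, r0, #1 → r0=1-1=0
CMP r0, #0  (cmp 0,0)
BNE L1: not taken
SUB r5, r5, r3 → r5=(-1)-9=-10
After step 41: r5 = -10.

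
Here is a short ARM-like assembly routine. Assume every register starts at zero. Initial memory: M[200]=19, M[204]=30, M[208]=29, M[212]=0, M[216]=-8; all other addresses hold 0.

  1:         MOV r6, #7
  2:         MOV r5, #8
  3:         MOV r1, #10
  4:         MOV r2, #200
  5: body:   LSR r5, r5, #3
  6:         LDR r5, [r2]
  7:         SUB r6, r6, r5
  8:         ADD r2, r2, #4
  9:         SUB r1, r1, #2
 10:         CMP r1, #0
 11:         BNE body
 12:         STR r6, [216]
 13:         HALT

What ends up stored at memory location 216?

MOV r6, #7 → r6=7
MOV r5, #8 → r5=8
MOV r1, #10 → r1=10
MOV r2, #200 → r2=200
LSR r5, r5, #3 → r5=8>>3=1
LDR r5, [r2] → r5=M[200]=19
SUB r6, r6, r5 → r6=7-19=-12
ADD r2, r2, #4 → r2=200+4=204
SUB r1, r1, #2 → r1=10-2=8
CMP r1, #0  (cmp 8,0)
BNE body: taken
LSR r5, r5, #3 → r5=19>>3=2
LDR r5, [r2] → r5=M[204]=30
SUB r6, r6, r5 → r6=(-12)-30=-42
ADD r2, r2, #4 → r2=204+4=208
SUB r1, r1, #2 → r1=8-2=6
CMP r1, #0  (cmp 6,0)
BNE body: taken
LSR r5, r5, #3 → r5=30>>3=3
LDR r5, [r2] → r5=M[208]=29
SUB r6, r6, r5 → r6=(-42)-29=-71
ADD r2, r2, #4 → r2=208+4=212
SUB r1, r1, #2 → r1=6-2=4
CMP r1, #0  (cmp 4,0)
BNE body: taken
LSR r5, r5, #3 → r5=29>>3=3
LDR r5, [r2] → r5=M[212]=0
SUB r6, r6, r5 → r6=(-71)-0=-71
ADD r2, r2, #4 → r2=212+4=216
SUB r1, r1, #2 → r1=4-2=2
CMP r1, #0  (cmp 2,0)
BNE body: taken
LSR r5, r5, #3 → r5=0>>3=0
LDR r5, [r2] → r5=M[216]=-8
SUB r6, r6, r5 → r6=(-71)-(-8)=-63
ADD r2, r2, #4 → r2=216+4=220
SUB r1, r1, #2 → r1=2-2=0
CMP r1, #0  (cmp 0,0)
BNE body: not taken
STR r6, [216] → M[216]=-63
halt.

-63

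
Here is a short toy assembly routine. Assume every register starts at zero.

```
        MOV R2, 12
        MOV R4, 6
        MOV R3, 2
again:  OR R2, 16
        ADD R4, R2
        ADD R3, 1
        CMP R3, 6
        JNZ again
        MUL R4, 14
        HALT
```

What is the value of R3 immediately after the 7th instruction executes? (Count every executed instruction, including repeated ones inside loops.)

3

R2=12
R4=6
R3=2
R2=12|16=28
R4=6+28=34
R3=2+1=3
CMP R3, 6  (cmp 3,6)
After step 7: R3 = 3.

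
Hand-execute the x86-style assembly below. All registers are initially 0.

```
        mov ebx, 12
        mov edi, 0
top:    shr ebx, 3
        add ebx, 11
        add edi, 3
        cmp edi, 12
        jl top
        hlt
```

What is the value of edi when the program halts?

12

mov ebx, 12 → ebx=12
mov edi, 0 → edi=0
shr ebx, 3 → ebx=12>>3=1
add ebx, 11 → ebx=1+11=12
add edi, 3 → edi=0+3=3
cmp edi, 12  (cmp 3,12)
jl top: taken
shr ebx, 3 → ebx=12>>3=1
add ebx, 11 → ebx=1+11=12
add edi, 3 → edi=3+3=6
cmp edi, 12  (cmp 6,12)
jl top: taken
shr ebx, 3 → ebx=12>>3=1
add ebx, 11 → ebx=1+11=12
add edi, 3 → edi=6+3=9
cmp edi, 12  (cmp 9,12)
jl top: taken
shr ebx, 3 → ebx=12>>3=1
add ebx, 11 → ebx=1+11=12
add edi, 3 → edi=9+3=12
cmp edi, 12  (cmp 12,12)
jl top: not taken
halt.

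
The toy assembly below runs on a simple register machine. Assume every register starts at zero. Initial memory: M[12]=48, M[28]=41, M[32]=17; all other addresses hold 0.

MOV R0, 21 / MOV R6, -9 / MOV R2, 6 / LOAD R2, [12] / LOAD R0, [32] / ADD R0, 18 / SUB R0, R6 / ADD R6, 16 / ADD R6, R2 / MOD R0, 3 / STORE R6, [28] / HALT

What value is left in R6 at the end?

R0=21
R6=-9
R2=6
R2=M[12]=48
R0=M[32]=17
R0=17+18=35
R0=35-(-9)=44
R6=(-9)+16=7
R6=7+48=55
R0=44%3=2
STORE R6, [28] → M[28]=55
halt.

55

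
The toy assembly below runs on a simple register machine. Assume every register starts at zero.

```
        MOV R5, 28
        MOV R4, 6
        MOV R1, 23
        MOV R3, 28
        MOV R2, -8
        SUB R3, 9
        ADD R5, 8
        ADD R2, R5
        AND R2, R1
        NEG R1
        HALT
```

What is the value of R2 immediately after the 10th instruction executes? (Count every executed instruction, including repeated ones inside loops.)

20

after MOV R5, 28: R5=28
after MOV R4, 6: R4=6
after MOV R1, 23: R1=23
after MOV R3, 28: R3=28
after MOV R2, -8: R2=-8
after SUB R3, 9: R3=28-9=19
after ADD R5, 8: R5=28+8=36
after ADD R2, R5: R2=(-8)+36=28
after AND R2, R1: R2=28&23=20
after NEG R1: R1=-(23)=-23
After step 10: R2 = 20.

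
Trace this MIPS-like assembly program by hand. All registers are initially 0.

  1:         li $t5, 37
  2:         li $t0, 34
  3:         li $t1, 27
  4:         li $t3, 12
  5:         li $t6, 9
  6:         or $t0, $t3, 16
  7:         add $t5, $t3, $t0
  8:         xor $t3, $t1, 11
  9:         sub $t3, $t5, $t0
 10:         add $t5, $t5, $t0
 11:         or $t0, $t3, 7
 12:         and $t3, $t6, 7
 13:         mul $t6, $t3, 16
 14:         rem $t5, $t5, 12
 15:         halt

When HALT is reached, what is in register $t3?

1

after li $t5, 37: $t5=37
after li $t0, 34: $t0=34
after li $t1, 27: $t1=27
after li $t3, 12: $t3=12
after li $t6, 9: $t6=9
after or $t0, $t3, 16: $t0=12|16=28
after add $t5, $t3, $t0: $t5=12+28=40
after xor $t3, $t1, 11: $t3=27^11=16
after sub $t3, $t5, $t0: $t3=40-28=12
after add $t5, $t5, $t0: $t5=40+28=68
after or $t0, $t3, 7: $t0=12|7=15
after and $t3, $t6, 7: $t3=9&7=1
after mul $t6, $t3, 16: $t6=1*16=16
after rem $t5, $t5, 12: $t5=68%12=8
halt.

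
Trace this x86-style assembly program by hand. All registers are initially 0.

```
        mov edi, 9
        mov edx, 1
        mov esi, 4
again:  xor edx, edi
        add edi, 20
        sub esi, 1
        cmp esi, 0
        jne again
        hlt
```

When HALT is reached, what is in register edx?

97

edi=9
edx=1
esi=4
edx=1^9=8
edi=9+20=29
esi=4-1=3
cmp esi, 0  (cmp 3,0)
jne again: taken
edx=8^29=21
edi=29+20=49
esi=3-1=2
cmp esi, 0  (cmp 2,0)
jne again: taken
edx=21^49=36
edi=49+20=69
esi=2-1=1
cmp esi, 0  (cmp 1,0)
jne again: taken
edx=36^69=97
edi=69+20=89
esi=1-1=0
cmp esi, 0  (cmp 0,0)
jne again: not taken
halt.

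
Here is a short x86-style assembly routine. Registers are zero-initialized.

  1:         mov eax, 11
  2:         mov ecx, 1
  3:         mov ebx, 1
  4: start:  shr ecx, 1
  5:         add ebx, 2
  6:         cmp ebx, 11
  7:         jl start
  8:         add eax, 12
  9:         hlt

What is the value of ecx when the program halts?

0

mov eax, 11 → eax=11
mov ecx, 1 → ecx=1
mov ebx, 1 → ebx=1
shr ecx, 1 → ecx=1>>1=0
add ebx, 2 → ebx=1+2=3
cmp ebx, 11  (cmp 3,11)
jl start: taken
shr ecx, 1 → ecx=0>>1=0
add ebx, 2 → ebx=3+2=5
cmp ebx, 11  (cmp 5,11)
jl start: taken
shr ecx, 1 → ecx=0>>1=0
add ebx, 2 → ebx=5+2=7
cmp ebx, 11  (cmp 7,11)
jl start: taken
shr ecx, 1 → ecx=0>>1=0
add ebx, 2 → ebx=7+2=9
cmp ebx, 11  (cmp 9,11)
jl start: taken
shr ecx, 1 → ecx=0>>1=0
add ebx, 2 → ebx=9+2=11
cmp ebx, 11  (cmp 11,11)
jl start: not taken
add eax, 12 → eax=11+12=23
halt.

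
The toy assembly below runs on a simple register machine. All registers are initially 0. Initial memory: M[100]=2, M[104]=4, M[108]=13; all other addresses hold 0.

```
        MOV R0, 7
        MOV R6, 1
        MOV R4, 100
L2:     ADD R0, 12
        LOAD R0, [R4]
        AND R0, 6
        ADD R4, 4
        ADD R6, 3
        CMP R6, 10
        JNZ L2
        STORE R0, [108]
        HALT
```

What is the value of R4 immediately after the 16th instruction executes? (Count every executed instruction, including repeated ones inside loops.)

after MOV R0, 7: R0=7
after MOV R6, 1: R6=1
after MOV R4, 100: R4=100
after ADD R0, 12: R0=7+12=19
after LOAD R0, [R4]: R0=M[100]=2
after AND R0, 6: R0=2&6=2
after ADD R4, 4: R4=100+4=104
after ADD R6, 3: R6=1+3=4
CMP R6, 10  (cmp 4,10)
JNZ L2: taken
after ADD R0, 12: R0=2+12=14
after LOAD R0, [R4]: R0=M[104]=4
after AND R0, 6: R0=4&6=4
after ADD R4, 4: R4=104+4=108
after ADD R6, 3: R6=4+3=7
CMP R6, 10  (cmp 7,10)
After step 16: R4 = 108.

108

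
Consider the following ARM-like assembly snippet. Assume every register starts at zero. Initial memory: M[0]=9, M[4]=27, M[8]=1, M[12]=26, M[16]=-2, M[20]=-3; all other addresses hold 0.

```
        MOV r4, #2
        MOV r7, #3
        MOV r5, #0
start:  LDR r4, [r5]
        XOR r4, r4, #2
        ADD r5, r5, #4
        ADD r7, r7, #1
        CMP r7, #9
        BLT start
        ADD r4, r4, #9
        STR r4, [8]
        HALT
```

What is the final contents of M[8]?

8

after MOV r4, #2: r4=2
after MOV r7, #3: r7=3
after MOV r5, #0: r5=0
after LDR r4, [r5]: r4=M[0]=9
after XOR r4, r4, #2: r4=9^2=11
after ADD r5, r5, #4: r5=0+4=4
after ADD r7, r7, #1: r7=3+1=4
CMP r7, #9  (cmp 4,9)
BLT start: taken
after LDR r4, [r5]: r4=M[4]=27
after XOR r4, r4, #2: r4=27^2=25
after ADD r5, r5, #4: r5=4+4=8
after ADD r7, r7, #1: r7=4+1=5
CMP r7, #9  (cmp 5,9)
BLT start: taken
after LDR r4, [r5]: r4=M[8]=1
after XOR r4, r4, #2: r4=1^2=3
after ADD r5, r5, #4: r5=8+4=12
after ADD r7, r7, #1: r7=5+1=6
CMP r7, #9  (cmp 6,9)
BLT start: taken
after LDR r4, [r5]: r4=M[12]=26
after XOR r4, r4, #2: r4=26^2=24
after ADD r5, r5, #4: r5=12+4=16
after ADD r7, r7, #1: r7=6+1=7
CMP r7, #9  (cmp 7,9)
BLT start: taken
after LDR r4, [r5]: r4=M[16]=-2
after XOR r4, r4, #2: r4=(-2)^2=-4
after ADD r5, r5, #4: r5=16+4=20
after ADD r7, r7, #1: r7=7+1=8
CMP r7, #9  (cmp 8,9)
BLT start: taken
after LDR r4, [r5]: r4=M[20]=-3
after XOR r4, r4, #2: r4=(-3)^2=-1
after ADD r5, r5, #4: r5=20+4=24
after ADD r7, r7, #1: r7=8+1=9
CMP r7, #9  (cmp 9,9)
BLT start: not taken
after ADD r4, r4, #9: r4=(-1)+9=8
STR r4, [8] → M[8]=8
halt.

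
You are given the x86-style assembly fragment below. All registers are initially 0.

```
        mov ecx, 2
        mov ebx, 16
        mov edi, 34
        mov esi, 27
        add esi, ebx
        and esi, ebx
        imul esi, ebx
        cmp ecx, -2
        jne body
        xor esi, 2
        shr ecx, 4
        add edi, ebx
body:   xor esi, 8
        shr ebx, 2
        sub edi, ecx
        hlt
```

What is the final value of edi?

32

ecx=2
ebx=16
edi=34
esi=27
esi=27+16=43
esi=43&16=0
esi=0*16=0
cmp ecx, -2  (cmp 2,-2)
jne body: taken
esi=0^8=8
ebx=16>>2=4
edi=34-2=32
halt.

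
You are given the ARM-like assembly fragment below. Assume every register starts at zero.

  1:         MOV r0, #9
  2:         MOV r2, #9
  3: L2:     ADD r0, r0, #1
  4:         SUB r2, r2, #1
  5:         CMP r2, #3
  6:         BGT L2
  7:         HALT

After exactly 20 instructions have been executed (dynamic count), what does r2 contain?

r0=9
r2=9
r0=9+1=10
r2=9-1=8
CMP r2, #3  (cmp 8,3)
BGT L2: taken
r0=10+1=11
r2=8-1=7
CMP r2, #3  (cmp 7,3)
BGT L2: taken
r0=11+1=12
r2=7-1=6
CMP r2, #3  (cmp 6,3)
BGT L2: taken
r0=12+1=13
r2=6-1=5
CMP r2, #3  (cmp 5,3)
BGT L2: taken
r0=13+1=14
r2=5-1=4
After step 20: r2 = 4.

4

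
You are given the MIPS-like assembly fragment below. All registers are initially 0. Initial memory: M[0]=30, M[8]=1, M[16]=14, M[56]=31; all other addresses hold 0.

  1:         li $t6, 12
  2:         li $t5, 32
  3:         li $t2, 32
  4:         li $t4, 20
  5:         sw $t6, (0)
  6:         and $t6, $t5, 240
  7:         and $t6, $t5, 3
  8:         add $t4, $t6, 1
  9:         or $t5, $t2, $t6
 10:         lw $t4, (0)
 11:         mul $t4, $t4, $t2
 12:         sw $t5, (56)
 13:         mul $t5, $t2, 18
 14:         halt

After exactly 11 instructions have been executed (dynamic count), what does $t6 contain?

$t6=12
$t5=32
$t2=32
$t4=20
sw $t6, (0) → M[0]=12
$t6=32&240=32
$t6=32&3=0
$t4=0+1=1
$t5=32|0=32
$t4=M[0]=12
$t4=12*32=384
After step 11: $t6 = 0.

0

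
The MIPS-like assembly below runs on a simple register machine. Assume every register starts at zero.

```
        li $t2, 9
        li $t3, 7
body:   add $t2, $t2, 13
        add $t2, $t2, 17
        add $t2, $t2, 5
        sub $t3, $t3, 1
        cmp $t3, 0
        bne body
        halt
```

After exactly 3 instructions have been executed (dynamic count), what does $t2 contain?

$t2=9
$t3=7
$t2=9+13=22
After step 3: $t2 = 22.

22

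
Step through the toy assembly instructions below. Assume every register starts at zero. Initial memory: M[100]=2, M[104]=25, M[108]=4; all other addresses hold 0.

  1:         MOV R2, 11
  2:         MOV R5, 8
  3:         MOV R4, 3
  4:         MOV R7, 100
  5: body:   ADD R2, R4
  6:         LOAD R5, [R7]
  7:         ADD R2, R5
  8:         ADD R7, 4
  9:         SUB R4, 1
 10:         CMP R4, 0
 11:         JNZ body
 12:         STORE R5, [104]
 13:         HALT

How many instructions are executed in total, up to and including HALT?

R2=11
R5=8
R4=3
R7=100
R2=11+3=14
R5=M[100]=2
R2=14+2=16
R7=100+4=104
R4=3-1=2
CMP R4, 0  (cmp 2,0)
JNZ body: taken
R2=16+2=18
R5=M[104]=25
R2=18+25=43
R7=104+4=108
R4=2-1=1
CMP R4, 0  (cmp 1,0)
JNZ body: taken
R2=43+1=44
R5=M[108]=4
R2=44+4=48
R7=108+4=112
R4=1-1=0
CMP R4, 0  (cmp 0,0)
JNZ body: not taken
STORE R5, [104] → M[104]=4
halt.
Total executed instructions: 27.

27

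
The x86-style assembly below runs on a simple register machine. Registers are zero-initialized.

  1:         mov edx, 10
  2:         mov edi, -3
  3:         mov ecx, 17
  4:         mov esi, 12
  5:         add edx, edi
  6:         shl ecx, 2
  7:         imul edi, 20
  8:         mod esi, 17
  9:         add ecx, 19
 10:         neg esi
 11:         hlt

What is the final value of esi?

-12

mov edx, 10 → edx=10
mov edi, -3 → edi=-3
mov ecx, 17 → ecx=17
mov esi, 12 → esi=12
add edx, edi → edx=10+(-3)=7
shl ecx, 2 → ecx=17<<2=68
imul edi, 20 → edi=(-3)*20=-60
mod esi, 17 → esi=12%17=12
add ecx, 19 → ecx=68+19=87
neg esi → esi=-(12)=-12
halt.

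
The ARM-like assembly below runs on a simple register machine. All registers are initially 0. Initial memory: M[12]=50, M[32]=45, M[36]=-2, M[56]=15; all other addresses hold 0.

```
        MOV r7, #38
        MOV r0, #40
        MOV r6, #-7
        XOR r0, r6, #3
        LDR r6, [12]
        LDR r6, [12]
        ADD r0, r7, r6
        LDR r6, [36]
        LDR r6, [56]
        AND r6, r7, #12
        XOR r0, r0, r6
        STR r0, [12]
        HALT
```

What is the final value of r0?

92

MOV r7, #38 → r7=38
MOV r0, #40 → r0=40
MOV r6, #-7 → r6=-7
XOR r0, r6, #3 → r0=(-7)^3=-6
LDR r6, [12] → r6=M[12]=50
LDR r6, [12] → r6=M[12]=50
ADD r0, r7, r6 → r0=38+50=88
LDR r6, [36] → r6=M[36]=-2
LDR r6, [56] → r6=M[56]=15
AND r6, r7, #12 → r6=38&12=4
XOR r0, r0, r6 → r0=88^4=92
STR r0, [12] → M[12]=92
halt.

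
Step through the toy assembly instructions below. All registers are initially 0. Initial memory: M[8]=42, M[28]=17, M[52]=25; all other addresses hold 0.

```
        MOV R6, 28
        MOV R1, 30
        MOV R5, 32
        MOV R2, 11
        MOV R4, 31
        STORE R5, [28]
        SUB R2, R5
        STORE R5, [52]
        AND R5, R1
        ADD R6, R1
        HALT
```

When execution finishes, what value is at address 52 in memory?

R6=28
R1=30
R5=32
R2=11
R4=31
STORE R5, [28] → M[28]=32
R2=11-32=-21
STORE R5, [52] → M[52]=32
R5=32&30=0
R6=28+30=58
halt.

32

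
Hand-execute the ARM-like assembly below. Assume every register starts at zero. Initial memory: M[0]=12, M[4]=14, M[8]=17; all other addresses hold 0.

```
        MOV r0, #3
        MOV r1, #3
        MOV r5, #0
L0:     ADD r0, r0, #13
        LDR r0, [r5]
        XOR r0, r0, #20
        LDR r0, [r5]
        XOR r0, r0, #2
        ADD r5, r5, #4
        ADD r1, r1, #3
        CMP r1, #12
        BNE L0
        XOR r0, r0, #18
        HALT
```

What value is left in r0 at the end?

MOV r0, #3 → r0=3
MOV r1, #3 → r1=3
MOV r5, #0 → r5=0
ADD r0, r0, #13 → r0=3+13=16
LDR r0, [r5] → r0=M[0]=12
XOR r0, r0, #20 → r0=12^20=24
LDR r0, [r5] → r0=M[0]=12
XOR r0, r0, #2 → r0=12^2=14
ADD r5, r5, #4 → r5=0+4=4
ADD r1, r1, #3 → r1=3+3=6
CMP r1, #12  (cmp 6,12)
BNE L0: taken
ADD r0, r0, #13 → r0=14+13=27
LDR r0, [r5] → r0=M[4]=14
XOR r0, r0, #20 → r0=14^20=26
LDR r0, [r5] → r0=M[4]=14
XOR r0, r0, #2 → r0=14^2=12
ADD r5, r5, #4 → r5=4+4=8
ADD r1, r1, #3 → r1=6+3=9
CMP r1, #12  (cmp 9,12)
BNE L0: taken
ADD r0, r0, #13 → r0=12+13=25
LDR r0, [r5] → r0=M[8]=17
XOR r0, r0, #20 → r0=17^20=5
LDR r0, [r5] → r0=M[8]=17
XOR r0, r0, #2 → r0=17^2=19
ADD r5, r5, #4 → r5=8+4=12
ADD r1, r1, #3 → r1=9+3=12
CMP r1, #12  (cmp 12,12)
BNE L0: not taken
XOR r0, r0, #18 → r0=19^18=1
halt.

1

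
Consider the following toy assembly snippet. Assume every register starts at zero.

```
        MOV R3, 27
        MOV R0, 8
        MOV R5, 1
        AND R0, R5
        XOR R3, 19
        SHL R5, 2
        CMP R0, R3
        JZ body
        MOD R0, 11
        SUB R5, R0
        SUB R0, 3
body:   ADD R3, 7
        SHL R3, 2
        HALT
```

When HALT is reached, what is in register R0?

R3=27
R0=8
R5=1
R0=8&1=0
R3=27^19=8
R5=1<<2=4
CMP R0, R3  (cmp 0,8)
JZ body: not taken
R0=0%11=0
R5=4-0=4
R0=0-3=-3
R3=8+7=15
R3=15<<2=60
halt.

-3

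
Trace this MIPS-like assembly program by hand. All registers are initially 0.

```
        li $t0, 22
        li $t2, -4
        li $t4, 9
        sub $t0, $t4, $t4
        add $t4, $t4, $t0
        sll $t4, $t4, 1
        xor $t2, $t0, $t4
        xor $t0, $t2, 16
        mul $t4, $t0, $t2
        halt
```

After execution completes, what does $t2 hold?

18

after li $t0, 22: $t0=22
after li $t2, -4: $t2=-4
after li $t4, 9: $t4=9
after sub $t0, $t4, $t4: $t0=9-9=0
after add $t4, $t4, $t0: $t4=9+0=9
after sll $t4, $t4, 1: $t4=9<<1=18
after xor $t2, $t0, $t4: $t2=0^18=18
after xor $t0, $t2, 16: $t0=18^16=2
after mul $t4, $t0, $t2: $t4=2*18=36
halt.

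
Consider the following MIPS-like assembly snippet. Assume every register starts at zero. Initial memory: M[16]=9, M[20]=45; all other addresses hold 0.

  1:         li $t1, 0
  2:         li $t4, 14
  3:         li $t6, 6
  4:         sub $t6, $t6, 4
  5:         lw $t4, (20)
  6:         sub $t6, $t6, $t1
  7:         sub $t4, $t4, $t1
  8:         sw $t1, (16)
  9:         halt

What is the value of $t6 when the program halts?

after li $t1, 0: $t1=0
after li $t4, 14: $t4=14
after li $t6, 6: $t6=6
after sub $t6, $t6, 4: $t6=6-4=2
after lw $t4, (20): $t4=M[20]=45
after sub $t6, $t6, $t1: $t6=2-0=2
after sub $t4, $t4, $t1: $t4=45-0=45
sw $t1, (16) → M[16]=0
halt.

2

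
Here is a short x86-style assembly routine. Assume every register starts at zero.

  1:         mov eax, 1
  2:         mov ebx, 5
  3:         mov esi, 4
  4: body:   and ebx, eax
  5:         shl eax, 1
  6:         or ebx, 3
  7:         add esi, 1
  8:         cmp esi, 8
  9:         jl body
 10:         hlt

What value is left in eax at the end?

mov eax, 1 → eax=1
mov ebx, 5 → ebx=5
mov esi, 4 → esi=4
and ebx, eax → ebx=5&1=1
shl eax, 1 → eax=1<<1=2
or ebx, 3 → ebx=1|3=3
add esi, 1 → esi=4+1=5
cmp esi, 8  (cmp 5,8)
jl body: taken
and ebx, eax → ebx=3&2=2
shl eax, 1 → eax=2<<1=4
or ebx, 3 → ebx=2|3=3
add esi, 1 → esi=5+1=6
cmp esi, 8  (cmp 6,8)
jl body: taken
and ebx, eax → ebx=3&4=0
shl eax, 1 → eax=4<<1=8
or ebx, 3 → ebx=0|3=3
add esi, 1 → esi=6+1=7
cmp esi, 8  (cmp 7,8)
jl body: taken
and ebx, eax → ebx=3&8=0
shl eax, 1 → eax=8<<1=16
or ebx, 3 → ebx=0|3=3
add esi, 1 → esi=7+1=8
cmp esi, 8  (cmp 8,8)
jl body: not taken
halt.

16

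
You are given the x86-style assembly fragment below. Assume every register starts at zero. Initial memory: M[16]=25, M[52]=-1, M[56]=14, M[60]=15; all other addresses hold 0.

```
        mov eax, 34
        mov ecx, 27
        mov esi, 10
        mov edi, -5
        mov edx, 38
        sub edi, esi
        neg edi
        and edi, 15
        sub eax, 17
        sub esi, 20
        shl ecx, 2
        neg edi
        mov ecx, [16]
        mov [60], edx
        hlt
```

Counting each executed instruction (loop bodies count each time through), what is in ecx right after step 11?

mov eax, 34 → eax=34
mov ecx, 27 → ecx=27
mov esi, 10 → esi=10
mov edi, -5 → edi=-5
mov edx, 38 → edx=38
sub edi, esi → edi=(-5)-10=-15
neg edi → edi=-(-15)=15
and edi, 15 → edi=15&15=15
sub eax, 17 → eax=34-17=17
sub esi, 20 → esi=10-20=-10
shl ecx, 2 → ecx=27<<2=108
After step 11: ecx = 108.

108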